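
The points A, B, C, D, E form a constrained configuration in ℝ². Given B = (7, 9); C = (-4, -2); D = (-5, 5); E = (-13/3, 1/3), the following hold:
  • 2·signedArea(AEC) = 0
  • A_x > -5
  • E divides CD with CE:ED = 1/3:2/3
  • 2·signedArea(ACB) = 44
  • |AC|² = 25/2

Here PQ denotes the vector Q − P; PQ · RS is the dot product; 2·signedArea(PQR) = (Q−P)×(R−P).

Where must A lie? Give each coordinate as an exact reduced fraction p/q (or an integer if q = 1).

1. A_x = -9/2  [2·signedArea(AEC) = 0 ∩ 2·signedArea(ACB) = 44]
2. A_y = 3/2  [2·signedArea(AEC) = 0 ∩ 2·signedArea(ACB) = 44]
   → A = (-9/2, 3/2)

A = (-9/2, 3/2)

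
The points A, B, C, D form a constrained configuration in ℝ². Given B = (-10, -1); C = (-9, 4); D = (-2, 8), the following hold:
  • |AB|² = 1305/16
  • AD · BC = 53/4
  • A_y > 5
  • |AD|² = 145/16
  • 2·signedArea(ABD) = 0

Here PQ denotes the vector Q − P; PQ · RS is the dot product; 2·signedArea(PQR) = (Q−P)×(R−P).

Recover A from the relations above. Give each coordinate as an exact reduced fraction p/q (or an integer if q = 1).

A = (-4, 23/4)

1. A_x = -4  [2·signedArea(ABD) = 0 ∩ AD · BC = 53/4]
2. A_y = 23/4  [2·signedArea(ABD) = 0 ∩ AD · BC = 53/4]
   → A = (-4, 23/4)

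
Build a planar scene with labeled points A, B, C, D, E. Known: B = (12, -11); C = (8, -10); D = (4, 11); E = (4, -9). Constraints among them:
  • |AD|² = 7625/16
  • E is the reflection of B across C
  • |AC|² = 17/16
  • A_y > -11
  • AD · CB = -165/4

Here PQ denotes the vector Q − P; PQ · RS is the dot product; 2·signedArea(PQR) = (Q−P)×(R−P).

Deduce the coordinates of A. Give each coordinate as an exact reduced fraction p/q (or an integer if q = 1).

A = (9, -41/4)

1. A_x = 9  [line -4·x + 1·y + 185/4 = 0 ∩ |AC|² = 17/16]
2. A_y = -41/4  [line -4·x + 1·y + 185/4 = 0 ∩ |AC|² = 17/16]
   → A = (9, -41/4)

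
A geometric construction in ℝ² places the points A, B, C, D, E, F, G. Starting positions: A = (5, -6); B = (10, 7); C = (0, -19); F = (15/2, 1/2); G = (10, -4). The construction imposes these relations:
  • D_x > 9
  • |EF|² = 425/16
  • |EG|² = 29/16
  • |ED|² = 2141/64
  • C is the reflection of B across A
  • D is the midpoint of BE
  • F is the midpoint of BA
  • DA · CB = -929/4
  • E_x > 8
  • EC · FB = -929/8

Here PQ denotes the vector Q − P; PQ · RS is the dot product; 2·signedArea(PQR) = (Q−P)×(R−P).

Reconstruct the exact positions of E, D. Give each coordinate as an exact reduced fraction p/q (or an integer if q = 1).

1. E_x = 35/4  [line -5/2·x + -13/2·y + -59/8 = 0 ∩ |EF|² = 425/16]
2. E_y = -9/2  [line -5/2·x + -13/2·y + -59/8 = 0 ∩ |EF|² = 425/16]
   → E = (35/4, -9/2)
3. D_x = 75/8  [D is the midpoint of BE]
4. D_y = 5/4  [D is the midpoint of BE]
   → D = (75/8, 5/4)

D = (75/8, 5/4)
E = (35/4, -9/2)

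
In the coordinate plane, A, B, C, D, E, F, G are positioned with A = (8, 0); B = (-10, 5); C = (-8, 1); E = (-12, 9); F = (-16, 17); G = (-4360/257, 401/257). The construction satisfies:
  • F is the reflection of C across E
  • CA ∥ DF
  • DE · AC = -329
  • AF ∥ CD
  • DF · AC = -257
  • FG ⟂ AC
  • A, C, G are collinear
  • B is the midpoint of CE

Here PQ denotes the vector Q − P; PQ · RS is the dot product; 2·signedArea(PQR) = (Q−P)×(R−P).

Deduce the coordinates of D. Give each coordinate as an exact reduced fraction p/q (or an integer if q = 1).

D = (-32, 18)

1. D_x = -32  [CA ∥ DF ∩ AF ∥ CD]
2. D_y = 18  [CA ∥ DF ∩ AF ∥ CD]
   → D = (-32, 18)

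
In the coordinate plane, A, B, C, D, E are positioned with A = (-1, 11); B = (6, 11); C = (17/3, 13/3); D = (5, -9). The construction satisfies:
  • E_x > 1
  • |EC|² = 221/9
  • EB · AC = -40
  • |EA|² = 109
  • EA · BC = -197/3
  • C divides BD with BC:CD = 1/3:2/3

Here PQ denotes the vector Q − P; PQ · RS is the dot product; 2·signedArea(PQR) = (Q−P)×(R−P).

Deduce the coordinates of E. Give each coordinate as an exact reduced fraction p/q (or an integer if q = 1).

1. E_x = 2  [EB · AC = -40 ∩ EA · BC = -197/3]
2. E_y = 1  [EB · AC = -40 ∩ EA · BC = -197/3]
   → E = (2, 1)

E = (2, 1)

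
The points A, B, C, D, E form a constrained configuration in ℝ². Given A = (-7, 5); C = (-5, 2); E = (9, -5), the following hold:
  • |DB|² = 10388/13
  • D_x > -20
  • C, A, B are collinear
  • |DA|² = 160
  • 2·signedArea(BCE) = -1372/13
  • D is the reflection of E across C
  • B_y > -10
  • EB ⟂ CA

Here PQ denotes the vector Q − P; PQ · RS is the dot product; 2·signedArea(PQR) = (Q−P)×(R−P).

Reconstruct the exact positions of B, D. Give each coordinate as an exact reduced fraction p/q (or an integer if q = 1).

1. B_x = 33/13  [C, A, B are collinear ∩ EB ⟂ CA]
2. B_y = -121/13  [C, A, B are collinear ∩ EB ⟂ CA]
   → B = (33/13, -121/13)
3. D_x = -19  [D is the reflection of E across C]
4. D_y = 9  [D is the reflection of E across C]
   → D = (-19, 9)

B = (33/13, -121/13)
D = (-19, 9)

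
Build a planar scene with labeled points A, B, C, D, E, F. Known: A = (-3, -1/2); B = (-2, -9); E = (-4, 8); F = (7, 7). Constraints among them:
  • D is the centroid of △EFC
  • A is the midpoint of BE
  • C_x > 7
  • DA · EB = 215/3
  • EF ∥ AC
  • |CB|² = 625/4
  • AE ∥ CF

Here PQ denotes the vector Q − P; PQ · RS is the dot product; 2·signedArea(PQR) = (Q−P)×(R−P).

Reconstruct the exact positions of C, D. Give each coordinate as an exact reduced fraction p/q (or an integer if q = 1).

C = (8, -3/2)
D = (11/3, 9/2)

1. C_x = 8  [AE ∥ CF ∩ EF ∥ AC]
2. C_y = -3/2  [AE ∥ CF ∩ EF ∥ AC]
   → C = (8, -3/2)
3. D_x = 11/3  [D is the centroid of △EFC]
4. D_y = 9/2  [D is the centroid of △EFC]
   → D = (11/3, 9/2)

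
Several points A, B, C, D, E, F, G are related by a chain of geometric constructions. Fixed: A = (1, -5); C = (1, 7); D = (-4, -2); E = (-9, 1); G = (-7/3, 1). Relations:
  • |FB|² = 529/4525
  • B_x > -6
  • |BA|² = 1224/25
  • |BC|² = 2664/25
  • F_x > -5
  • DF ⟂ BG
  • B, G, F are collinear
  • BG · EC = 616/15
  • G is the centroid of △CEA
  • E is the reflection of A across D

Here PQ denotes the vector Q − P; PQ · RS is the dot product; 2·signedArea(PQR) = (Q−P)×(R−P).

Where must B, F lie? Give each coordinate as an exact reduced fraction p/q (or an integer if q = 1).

1. B_x = -5  [line -10·x + -6·y + -292/5 = 0 ∩ |BC|² = 2664/25]
2. B_y = -7/5  [line -10·x + -6·y + -292/5 = 0 ∩ |BC|² = 2664/25]
   → B = (-5, -7/5)
3. F_x = -859/181  [B, G, F are collinear ∩ DF ⟂ BG]
4. F_y = -212/181  [B, G, F are collinear ∩ DF ⟂ BG]
   → F = (-859/181, -212/181)

B = (-5, -7/5)
F = (-859/181, -212/181)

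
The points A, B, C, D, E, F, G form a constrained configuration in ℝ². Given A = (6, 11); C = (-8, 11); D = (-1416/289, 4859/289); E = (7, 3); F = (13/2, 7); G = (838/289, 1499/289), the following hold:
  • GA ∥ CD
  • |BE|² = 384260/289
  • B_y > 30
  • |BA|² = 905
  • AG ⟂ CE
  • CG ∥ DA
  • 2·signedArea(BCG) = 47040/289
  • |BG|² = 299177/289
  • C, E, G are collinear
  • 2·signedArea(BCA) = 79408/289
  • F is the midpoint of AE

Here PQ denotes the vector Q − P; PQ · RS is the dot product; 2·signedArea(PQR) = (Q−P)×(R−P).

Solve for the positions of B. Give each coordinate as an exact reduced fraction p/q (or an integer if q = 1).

1. B_x = -4855/289  [2·signedArea(BCA) = 79408/289 ∩ 2·signedArea(BCG) = 47040/289]
2. B_y = 8851/289  [2·signedArea(BCA) = 79408/289 ∩ 2·signedArea(BCG) = 47040/289]
   → B = (-4855/289, 8851/289)

B = (-4855/289, 8851/289)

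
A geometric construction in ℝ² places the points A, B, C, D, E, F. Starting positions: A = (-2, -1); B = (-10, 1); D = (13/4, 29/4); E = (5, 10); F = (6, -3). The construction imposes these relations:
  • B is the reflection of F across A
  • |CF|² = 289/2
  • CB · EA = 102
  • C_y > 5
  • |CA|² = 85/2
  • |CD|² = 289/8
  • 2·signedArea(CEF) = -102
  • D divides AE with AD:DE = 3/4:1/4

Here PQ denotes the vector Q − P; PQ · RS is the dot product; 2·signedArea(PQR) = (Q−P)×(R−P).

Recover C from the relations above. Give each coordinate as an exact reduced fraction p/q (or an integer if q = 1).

1. C_x = -5/2  [CB · EA = 102 ∩ 2·signedArea(CEF) = -102]
2. C_y = 11/2  [CB · EA = 102 ∩ 2·signedArea(CEF) = -102]
   → C = (-5/2, 11/2)

C = (-5/2, 11/2)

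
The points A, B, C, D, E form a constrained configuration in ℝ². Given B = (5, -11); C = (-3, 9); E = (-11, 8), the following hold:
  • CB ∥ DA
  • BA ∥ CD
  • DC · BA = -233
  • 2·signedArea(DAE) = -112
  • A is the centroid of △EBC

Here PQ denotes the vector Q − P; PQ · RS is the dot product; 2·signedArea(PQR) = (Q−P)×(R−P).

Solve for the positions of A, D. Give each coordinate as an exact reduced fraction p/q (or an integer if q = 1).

1. A_x = -3  [A is the centroid of △EBC]
2. A_y = 2  [A is the centroid of △EBC]
   → A = (-3, 2)
3. D_x = -11  [CB ∥ DA ∩ BA ∥ CD]
4. D_y = 22  [CB ∥ DA ∩ BA ∥ CD]
   → D = (-11, 22)

A = (-3, 2)
D = (-11, 22)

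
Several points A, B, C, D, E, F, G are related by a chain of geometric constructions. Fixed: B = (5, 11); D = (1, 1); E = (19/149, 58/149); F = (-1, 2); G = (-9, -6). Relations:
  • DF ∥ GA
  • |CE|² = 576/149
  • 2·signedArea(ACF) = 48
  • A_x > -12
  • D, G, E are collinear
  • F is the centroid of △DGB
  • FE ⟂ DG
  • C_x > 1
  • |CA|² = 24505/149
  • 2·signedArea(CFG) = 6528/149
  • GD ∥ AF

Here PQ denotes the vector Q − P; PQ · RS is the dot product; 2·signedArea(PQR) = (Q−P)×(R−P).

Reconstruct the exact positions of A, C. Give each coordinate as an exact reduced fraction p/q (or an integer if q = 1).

1. A_x = -11  [GD ∥ AF ∩ DF ∥ GA]
2. A_y = -5  [GD ∥ AF ∩ DF ∥ GA]
   → A = (-11, -5)
3. C_x = 187/149  [2·signedArea(CFG) = 6528/149 ∩ 2·signedArea(ACF) = 48]
4. C_y = -182/149  [2·signedArea(CFG) = 6528/149 ∩ 2·signedArea(ACF) = 48]
   → C = (187/149, -182/149)

A = (-11, -5)
C = (187/149, -182/149)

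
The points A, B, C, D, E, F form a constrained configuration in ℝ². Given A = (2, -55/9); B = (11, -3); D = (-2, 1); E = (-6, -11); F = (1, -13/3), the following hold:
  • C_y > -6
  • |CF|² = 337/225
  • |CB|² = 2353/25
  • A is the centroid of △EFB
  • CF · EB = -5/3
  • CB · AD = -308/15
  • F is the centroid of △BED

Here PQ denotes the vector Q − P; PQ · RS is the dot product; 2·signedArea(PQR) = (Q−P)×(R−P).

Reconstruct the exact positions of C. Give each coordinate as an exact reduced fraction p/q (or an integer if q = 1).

1. C_x = 8/5  [CF · EB = -5/3 ∩ CB · AD = -308/15]
2. C_y = -27/5  [CF · EB = -5/3 ∩ CB · AD = -308/15]
   → C = (8/5, -27/5)

C = (8/5, -27/5)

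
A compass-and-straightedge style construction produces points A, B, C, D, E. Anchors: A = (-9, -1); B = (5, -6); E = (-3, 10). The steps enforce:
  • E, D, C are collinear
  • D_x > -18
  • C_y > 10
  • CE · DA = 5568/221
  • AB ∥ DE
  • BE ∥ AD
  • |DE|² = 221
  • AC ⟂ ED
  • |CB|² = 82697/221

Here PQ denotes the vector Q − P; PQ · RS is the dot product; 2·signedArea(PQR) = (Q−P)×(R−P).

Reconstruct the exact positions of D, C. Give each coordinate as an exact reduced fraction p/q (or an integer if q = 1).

C = (-1069/221, 2355/221)
D = (-17, 15)

1. D_x = -17  [AB ∥ DE ∩ BE ∥ AD]
2. D_y = 15  [AB ∥ DE ∩ BE ∥ AD]
   → D = (-17, 15)
3. C_x = -1069/221  [E, D, C are collinear ∩ AC ⟂ ED]
4. C_y = 2355/221  [E, D, C are collinear ∩ AC ⟂ ED]
   → C = (-1069/221, 2355/221)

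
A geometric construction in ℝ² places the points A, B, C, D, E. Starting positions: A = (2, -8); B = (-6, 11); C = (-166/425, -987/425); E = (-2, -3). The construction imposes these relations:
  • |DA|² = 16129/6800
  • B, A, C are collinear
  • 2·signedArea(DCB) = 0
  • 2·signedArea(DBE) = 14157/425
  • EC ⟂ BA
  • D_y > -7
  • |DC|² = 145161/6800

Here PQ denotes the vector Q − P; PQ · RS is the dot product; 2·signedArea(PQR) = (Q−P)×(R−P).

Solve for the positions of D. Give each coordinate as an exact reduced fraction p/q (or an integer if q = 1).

D = (596/425, -11187/1700)

1. D_x = 596/425  [2·signedArea(DCB) = 0 ∩ 2·signedArea(DBE) = 14157/425]
2. D_y = -11187/1700  [2·signedArea(DCB) = 0 ∩ 2·signedArea(DBE) = 14157/425]
   → D = (596/425, -11187/1700)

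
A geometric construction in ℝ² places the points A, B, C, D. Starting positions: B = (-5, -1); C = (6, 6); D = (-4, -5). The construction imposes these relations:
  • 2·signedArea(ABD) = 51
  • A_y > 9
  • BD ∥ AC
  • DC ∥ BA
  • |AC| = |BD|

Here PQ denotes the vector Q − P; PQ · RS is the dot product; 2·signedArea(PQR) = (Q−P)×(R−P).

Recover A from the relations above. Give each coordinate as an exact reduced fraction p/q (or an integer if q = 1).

A = (5, 10)

1. A_x = 5  [BD ∥ AC ∩ DC ∥ BA]
2. A_y = 10  [BD ∥ AC ∩ DC ∥ BA]
   → A = (5, 10)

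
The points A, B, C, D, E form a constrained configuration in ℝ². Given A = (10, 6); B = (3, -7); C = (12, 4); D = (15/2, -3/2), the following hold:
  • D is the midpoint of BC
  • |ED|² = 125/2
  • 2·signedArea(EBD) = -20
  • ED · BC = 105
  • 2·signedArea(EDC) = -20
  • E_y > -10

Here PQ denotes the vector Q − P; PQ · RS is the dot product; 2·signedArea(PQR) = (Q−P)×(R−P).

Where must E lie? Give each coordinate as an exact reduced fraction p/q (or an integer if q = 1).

E = (5, -9)

1. E_x = 5  [ED · BC = 105 ∩ 2·signedArea(EDC) = -20]
2. E_y = -9  [ED · BC = 105 ∩ 2·signedArea(EDC) = -20]
   → E = (5, -9)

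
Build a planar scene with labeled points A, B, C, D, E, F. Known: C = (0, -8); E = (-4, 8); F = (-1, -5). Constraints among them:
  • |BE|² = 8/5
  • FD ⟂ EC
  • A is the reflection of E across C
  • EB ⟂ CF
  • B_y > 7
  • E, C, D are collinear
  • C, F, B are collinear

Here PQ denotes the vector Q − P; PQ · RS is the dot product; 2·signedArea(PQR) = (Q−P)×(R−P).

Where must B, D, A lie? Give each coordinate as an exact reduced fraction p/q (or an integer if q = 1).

1. B_x = -26/5  [C, F, B are collinear ∩ EB ⟂ CF]
2. B_y = 38/5  [C, F, B are collinear ∩ EB ⟂ CF]
   → B = (-26/5, 38/5)
3. D_x = -13/17  [E, C, D are collinear ∩ FD ⟂ EC]
4. D_y = -84/17  [E, C, D are collinear ∩ FD ⟂ EC]
   → D = (-13/17, -84/17)
5. A_x = 4  [A is the reflection of E across C]
6. A_y = -24  [A is the reflection of E across C]
   → A = (4, -24)

A = (4, -24)
B = (-26/5, 38/5)
D = (-13/17, -84/17)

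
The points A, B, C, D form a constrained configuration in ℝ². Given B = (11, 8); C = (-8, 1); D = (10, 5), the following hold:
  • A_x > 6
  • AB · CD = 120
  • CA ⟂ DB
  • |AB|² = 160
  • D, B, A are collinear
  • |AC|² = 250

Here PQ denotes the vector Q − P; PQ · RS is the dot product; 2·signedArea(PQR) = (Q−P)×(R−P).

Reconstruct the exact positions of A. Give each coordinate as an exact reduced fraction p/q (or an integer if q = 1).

1. A_x = 7  [D, B, A are collinear ∩ CA ⟂ DB]
2. A_y = -4  [D, B, A are collinear ∩ CA ⟂ DB]
   → A = (7, -4)

A = (7, -4)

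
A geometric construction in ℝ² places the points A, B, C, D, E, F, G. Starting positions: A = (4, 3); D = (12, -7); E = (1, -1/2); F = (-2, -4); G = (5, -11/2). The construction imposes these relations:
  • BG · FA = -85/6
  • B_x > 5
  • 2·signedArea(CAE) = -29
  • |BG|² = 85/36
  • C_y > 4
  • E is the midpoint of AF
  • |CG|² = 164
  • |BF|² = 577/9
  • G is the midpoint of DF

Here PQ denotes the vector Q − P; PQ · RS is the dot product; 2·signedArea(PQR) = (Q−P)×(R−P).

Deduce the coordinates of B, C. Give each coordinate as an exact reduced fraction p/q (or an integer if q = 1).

1. B_x = 6  [line -6·x + -7·y + 17/3 = 0 ∩ |BF|² = 577/9]
2. B_y = -13/3  [line -6·x + -7·y + 17/3 = 0 ∩ |BF|² = 577/9]
   → B = (6, -13/3)
3. C_x = -3  [line 7/2·x + -3·y + 24 = 0 ∩ |CG|² = 164]
4. C_y = 9/2  [line 7/2·x + -3·y + 24 = 0 ∩ |CG|² = 164]
   → C = (-3, 9/2)

B = (6, -13/3)
C = (-3, 9/2)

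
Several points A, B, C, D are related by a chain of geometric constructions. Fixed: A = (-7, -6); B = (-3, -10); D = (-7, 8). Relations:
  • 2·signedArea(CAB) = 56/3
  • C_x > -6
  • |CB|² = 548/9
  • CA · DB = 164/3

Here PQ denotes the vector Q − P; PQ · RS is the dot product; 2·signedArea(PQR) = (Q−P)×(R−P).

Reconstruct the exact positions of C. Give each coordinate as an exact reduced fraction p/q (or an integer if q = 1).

1. C_x = -17/3  [CA · DB = 164/3 ∩ 2·signedArea(CAB) = 56/3]
2. C_y = -8/3  [CA · DB = 164/3 ∩ 2·signedArea(CAB) = 56/3]
   → C = (-17/3, -8/3)

C = (-17/3, -8/3)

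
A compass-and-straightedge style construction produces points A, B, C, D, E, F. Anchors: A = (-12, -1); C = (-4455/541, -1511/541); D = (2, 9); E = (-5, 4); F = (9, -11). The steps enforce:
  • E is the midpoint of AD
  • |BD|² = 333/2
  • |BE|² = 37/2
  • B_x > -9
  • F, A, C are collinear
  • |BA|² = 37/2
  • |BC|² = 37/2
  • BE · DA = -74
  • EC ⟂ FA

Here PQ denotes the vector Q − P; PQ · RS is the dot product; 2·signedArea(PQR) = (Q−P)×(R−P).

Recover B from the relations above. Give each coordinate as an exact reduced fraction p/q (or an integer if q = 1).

B = (-17/2, 3/2)

1. B_x = -17/2  [line 14·x + 10·y + 104 = 0 ∩ |BD|² = 333/2]
2. B_y = 3/2  [line 14·x + 10·y + 104 = 0 ∩ |BD|² = 333/2]
   → B = (-17/2, 3/2)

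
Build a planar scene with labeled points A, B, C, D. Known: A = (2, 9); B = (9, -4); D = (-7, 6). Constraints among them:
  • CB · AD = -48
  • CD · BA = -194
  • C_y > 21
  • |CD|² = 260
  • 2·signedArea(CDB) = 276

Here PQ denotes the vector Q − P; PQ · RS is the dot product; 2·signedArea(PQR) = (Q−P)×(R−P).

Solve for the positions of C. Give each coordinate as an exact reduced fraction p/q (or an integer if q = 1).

C = (-5, 22)

1. C_x = -5  [2·signedArea(CDB) = 276 ∩ CB · AD = -48]
2. C_y = 22  [2·signedArea(CDB) = 276 ∩ CB · AD = -48]
   → C = (-5, 22)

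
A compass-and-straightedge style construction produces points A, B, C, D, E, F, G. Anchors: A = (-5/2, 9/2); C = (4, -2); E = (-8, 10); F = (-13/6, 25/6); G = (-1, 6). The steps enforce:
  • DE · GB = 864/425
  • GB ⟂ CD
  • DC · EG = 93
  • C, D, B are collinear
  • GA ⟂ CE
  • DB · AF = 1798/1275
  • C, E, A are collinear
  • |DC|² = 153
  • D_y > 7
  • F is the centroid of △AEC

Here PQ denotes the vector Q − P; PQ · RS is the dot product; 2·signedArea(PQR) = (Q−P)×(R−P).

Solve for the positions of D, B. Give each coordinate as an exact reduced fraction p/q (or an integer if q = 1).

B = (-809/425, 2238/425)
D = (-19/5, 38/5)

1. D_x = -19/5  [line -7·x + 4·y + -57 = 0 ∩ |DC|² = 153]
2. D_y = 38/5  [line -7·x + 4·y + -57 = 0 ∩ |DC|² = 153]
   → D = (-19/5, 38/5)
3. B_x = -809/425  [DB · AF = 1798/1275 ∩ C, D, B are collinear]
4. B_y = 2238/425  [DB · AF = 1798/1275 ∩ C, D, B are collinear]
   → B = (-809/425, 2238/425)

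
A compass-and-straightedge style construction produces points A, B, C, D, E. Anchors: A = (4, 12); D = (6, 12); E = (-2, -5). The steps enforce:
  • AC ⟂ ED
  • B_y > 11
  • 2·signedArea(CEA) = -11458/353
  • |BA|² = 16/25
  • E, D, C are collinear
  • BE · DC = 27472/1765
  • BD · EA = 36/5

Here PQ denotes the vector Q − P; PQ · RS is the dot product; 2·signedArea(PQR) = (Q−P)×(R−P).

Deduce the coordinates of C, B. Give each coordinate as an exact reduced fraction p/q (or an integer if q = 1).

1. C_x = 1990/353  [E, D, C are collinear ∩ AC ⟂ ED]
2. C_y = 3964/353  [E, D, C are collinear ∩ AC ⟂ ED]
   → C = (1990/353, 3964/353)
3. B_x = 24/5  [BE · DC = 27472/1765 ∩ BD · EA = 36/5]
4. B_y = 12  [BE · DC = 27472/1765 ∩ BD · EA = 36/5]
   → B = (24/5, 12)

B = (24/5, 12)
C = (1990/353, 3964/353)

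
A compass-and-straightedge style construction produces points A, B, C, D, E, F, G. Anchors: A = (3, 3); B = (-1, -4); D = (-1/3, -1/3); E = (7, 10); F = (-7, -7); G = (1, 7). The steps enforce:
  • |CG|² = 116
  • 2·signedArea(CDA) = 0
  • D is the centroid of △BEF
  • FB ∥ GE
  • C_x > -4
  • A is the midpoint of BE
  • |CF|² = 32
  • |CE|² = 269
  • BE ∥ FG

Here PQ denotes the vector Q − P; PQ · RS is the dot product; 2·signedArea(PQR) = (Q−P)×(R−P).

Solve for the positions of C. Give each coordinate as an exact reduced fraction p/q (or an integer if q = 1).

C = (-3, -3)

1. C_x = -3  [line -10/3·x + 10/3·y + 0 = 0 ∩ |CF|² = 32]
2. C_y = -3  [line -10/3·x + 10/3·y + 0 = 0 ∩ |CF|² = 32]
   → C = (-3, -3)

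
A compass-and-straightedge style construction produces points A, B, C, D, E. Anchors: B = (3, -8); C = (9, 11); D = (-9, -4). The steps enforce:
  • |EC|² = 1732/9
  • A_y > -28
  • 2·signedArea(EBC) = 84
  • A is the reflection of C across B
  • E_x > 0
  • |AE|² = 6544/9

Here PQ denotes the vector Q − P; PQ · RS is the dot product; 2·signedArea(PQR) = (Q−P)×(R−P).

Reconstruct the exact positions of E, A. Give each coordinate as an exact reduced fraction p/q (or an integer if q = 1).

A = (-3, -27)
E = (1, -1/3)

1. A_x = -3  [A is the reflection of C across B]
2. A_y = -27  [A is the reflection of C across B]
   → A = (-3, -27)
3. E_x = 1  [line -19·x + 6·y + 21 = 0 ∩ |AE|² = 6544/9]
4. E_y = -1/3  [line -19·x + 6·y + 21 = 0 ∩ |AE|² = 6544/9]
   → E = (1, -1/3)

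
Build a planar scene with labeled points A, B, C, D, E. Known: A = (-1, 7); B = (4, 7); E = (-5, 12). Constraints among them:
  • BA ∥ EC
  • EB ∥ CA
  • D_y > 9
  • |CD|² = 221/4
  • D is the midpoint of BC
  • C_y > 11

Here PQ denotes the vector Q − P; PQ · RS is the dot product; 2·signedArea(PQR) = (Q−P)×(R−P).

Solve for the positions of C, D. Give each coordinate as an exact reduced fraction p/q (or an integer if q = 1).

C = (-10, 12)
D = (-3, 19/2)

1. C_x = -10  [EB ∥ CA ∩ BA ∥ EC]
2. C_y = 12  [EB ∥ CA ∩ BA ∥ EC]
   → C = (-10, 12)
3. D_x = -3  [D is the midpoint of BC]
4. D_y = 19/2  [D is the midpoint of BC]
   → D = (-3, 19/2)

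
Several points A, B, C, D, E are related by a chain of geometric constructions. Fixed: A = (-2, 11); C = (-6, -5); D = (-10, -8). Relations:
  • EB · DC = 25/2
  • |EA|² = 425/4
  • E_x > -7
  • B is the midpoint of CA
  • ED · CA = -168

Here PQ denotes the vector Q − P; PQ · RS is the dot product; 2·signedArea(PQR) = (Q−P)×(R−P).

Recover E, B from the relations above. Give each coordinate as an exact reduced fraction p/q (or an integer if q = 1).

1. B_x = -4  [B is the midpoint of CA]
2. B_y = 3  [B is the midpoint of CA]
   → B = (-4, 3)
3. E_x = -6  [ED · CA = -168 ∩ EB · DC = 25/2]
4. E_y = 3/2  [ED · CA = -168 ∩ EB · DC = 25/2]
   → E = (-6, 3/2)

B = (-4, 3)
E = (-6, 3/2)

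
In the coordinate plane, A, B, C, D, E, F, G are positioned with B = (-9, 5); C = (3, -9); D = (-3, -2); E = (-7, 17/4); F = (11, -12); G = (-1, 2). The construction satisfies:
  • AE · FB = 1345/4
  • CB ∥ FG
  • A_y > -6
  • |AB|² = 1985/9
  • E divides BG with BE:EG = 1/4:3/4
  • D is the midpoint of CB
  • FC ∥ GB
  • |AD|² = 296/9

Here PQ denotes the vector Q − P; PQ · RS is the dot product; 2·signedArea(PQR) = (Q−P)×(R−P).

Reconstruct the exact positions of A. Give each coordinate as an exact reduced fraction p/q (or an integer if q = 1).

A = (5/3, -16/3)

1. A_x = 5/3  [line 20·x + -17·y + -124 = 0 ∩ |AD|² = 296/9]
2. A_y = -16/3  [line 20·x + -17·y + -124 = 0 ∩ |AD|² = 296/9]
   → A = (5/3, -16/3)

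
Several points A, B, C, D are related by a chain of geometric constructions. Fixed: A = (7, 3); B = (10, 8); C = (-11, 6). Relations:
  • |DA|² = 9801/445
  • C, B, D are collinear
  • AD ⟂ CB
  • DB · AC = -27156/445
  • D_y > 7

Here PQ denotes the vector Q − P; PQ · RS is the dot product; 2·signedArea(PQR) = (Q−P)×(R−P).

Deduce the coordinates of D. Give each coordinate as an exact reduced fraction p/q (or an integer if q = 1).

D = (2917/445, 3414/445)

1. D_x = 2917/445  [C, B, D are collinear ∩ AD ⟂ CB]
2. D_y = 3414/445  [C, B, D are collinear ∩ AD ⟂ CB]
   → D = (2917/445, 3414/445)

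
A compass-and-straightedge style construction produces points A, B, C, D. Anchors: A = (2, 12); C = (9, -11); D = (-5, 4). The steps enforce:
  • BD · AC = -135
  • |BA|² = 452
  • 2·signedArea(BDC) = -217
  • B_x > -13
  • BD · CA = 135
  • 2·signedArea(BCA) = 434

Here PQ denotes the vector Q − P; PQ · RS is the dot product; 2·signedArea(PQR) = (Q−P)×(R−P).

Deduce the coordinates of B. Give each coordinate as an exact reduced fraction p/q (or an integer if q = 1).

B = (-12, -4)

1. B_x = -12  [2·signedArea(BCA) = 434 ∩ BD · CA = 135]
2. B_y = -4  [2·signedArea(BCA) = 434 ∩ BD · CA = 135]
   → B = (-12, -4)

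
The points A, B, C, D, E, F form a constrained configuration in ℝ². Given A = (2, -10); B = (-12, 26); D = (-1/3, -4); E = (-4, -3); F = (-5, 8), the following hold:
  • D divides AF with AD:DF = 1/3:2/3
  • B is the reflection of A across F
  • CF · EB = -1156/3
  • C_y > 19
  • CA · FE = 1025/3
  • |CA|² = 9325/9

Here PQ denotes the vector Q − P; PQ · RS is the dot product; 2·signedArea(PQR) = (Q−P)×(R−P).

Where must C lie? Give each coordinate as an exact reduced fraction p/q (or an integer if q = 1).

1. C_x = -29/3  [CF · EB = -1156/3 ∩ CA · FE = 1025/3]
2. C_y = 20  [CF · EB = -1156/3 ∩ CA · FE = 1025/3]
   → C = (-29/3, 20)

C = (-29/3, 20)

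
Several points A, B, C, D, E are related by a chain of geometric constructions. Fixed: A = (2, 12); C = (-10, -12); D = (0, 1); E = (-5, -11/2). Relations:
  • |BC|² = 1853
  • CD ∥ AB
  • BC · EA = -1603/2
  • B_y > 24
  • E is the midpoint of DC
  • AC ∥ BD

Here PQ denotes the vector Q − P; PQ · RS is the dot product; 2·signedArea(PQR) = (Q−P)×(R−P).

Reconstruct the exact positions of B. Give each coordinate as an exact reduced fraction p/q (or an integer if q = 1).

B = (12, 25)

1. B_x = 12  [AC ∥ BD ∩ CD ∥ AB]
2. B_y = 25  [AC ∥ BD ∩ CD ∥ AB]
   → B = (12, 25)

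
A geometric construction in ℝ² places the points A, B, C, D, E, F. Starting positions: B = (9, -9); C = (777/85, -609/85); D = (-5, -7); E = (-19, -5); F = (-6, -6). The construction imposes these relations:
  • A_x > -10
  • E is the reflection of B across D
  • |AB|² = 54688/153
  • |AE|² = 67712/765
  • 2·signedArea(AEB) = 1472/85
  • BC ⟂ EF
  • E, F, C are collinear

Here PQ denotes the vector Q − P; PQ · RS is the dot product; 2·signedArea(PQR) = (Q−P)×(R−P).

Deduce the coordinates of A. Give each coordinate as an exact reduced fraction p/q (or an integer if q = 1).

1. A_x = -2453/255  [line 4·x + 28·y + 16888/85 = 0 ∩ |AE|² = 67712/765]
2. A_y = -1459/255  [line 4·x + 28·y + 16888/85 = 0 ∩ |AE|² = 67712/765]
   → A = (-2453/255, -1459/255)

A = (-2453/255, -1459/255)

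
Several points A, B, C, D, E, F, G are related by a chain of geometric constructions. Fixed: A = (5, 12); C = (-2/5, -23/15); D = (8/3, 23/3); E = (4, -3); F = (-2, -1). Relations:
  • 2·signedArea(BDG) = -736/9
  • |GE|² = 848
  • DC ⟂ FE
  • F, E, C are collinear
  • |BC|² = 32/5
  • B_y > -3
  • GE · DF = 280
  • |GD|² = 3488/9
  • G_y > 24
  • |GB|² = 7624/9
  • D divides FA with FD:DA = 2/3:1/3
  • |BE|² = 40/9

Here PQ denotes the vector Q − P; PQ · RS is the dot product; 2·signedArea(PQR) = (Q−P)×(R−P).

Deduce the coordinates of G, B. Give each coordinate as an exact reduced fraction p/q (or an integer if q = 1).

B = (2, -7/3)
G = (12, 25)

1. G_x = 12  [line 14/3·x + 26/3·y + -818/3 = 0 ∩ |GD|² = 3488/9]
2. G_y = 25  [line 14/3·x + 26/3·y + -818/3 = 0 ∩ |GD|² = 3488/9]
   → G = (12, 25)
3. B_x = 2  [line -52/3·x + 28/3·y + 508/9 = 0 ∩ |BC|² = 32/5]
4. B_y = -7/3  [line -52/3·x + 28/3·y + 508/9 = 0 ∩ |BC|² = 32/5]
   → B = (2, -7/3)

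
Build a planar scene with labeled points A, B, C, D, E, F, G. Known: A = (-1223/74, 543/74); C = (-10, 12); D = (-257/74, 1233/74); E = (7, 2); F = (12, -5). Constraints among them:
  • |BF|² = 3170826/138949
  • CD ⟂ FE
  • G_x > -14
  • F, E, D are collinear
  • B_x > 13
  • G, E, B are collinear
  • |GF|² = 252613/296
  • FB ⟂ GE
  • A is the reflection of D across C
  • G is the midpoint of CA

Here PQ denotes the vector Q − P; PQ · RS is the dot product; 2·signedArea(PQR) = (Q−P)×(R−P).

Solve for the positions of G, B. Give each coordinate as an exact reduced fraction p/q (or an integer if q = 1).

B = (1902333/138949, -73952/138949)
G = (-1963/148, 1431/148)

1. G_x = -1963/148  [G is the midpoint of CA]
2. G_y = 1431/148  [G is the midpoint of CA]
   → G = (-1963/148, 1431/148)
3. B_x = 1902333/138949  [G, E, B are collinear ∩ FB ⟂ GE]
4. B_y = -73952/138949  [G, E, B are collinear ∩ FB ⟂ GE]
   → B = (1902333/138949, -73952/138949)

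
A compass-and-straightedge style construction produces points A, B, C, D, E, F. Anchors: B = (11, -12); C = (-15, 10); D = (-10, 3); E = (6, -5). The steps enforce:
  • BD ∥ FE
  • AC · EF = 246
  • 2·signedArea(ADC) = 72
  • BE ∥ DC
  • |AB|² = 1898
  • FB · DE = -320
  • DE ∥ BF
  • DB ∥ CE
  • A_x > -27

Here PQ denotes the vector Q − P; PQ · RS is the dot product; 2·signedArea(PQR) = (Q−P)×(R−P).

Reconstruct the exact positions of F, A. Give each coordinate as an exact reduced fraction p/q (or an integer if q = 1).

A = (-26, 11)
F = (27, -20)

1. F_x = 27  [BD ∥ FE ∩ DE ∥ BF]
2. F_y = -20  [BD ∥ FE ∩ DE ∥ BF]
   → F = (27, -20)
3. A_x = -26  [2·signedArea(ADC) = 72 ∩ AC · EF = 246]
4. A_y = 11  [2·signedArea(ADC) = 72 ∩ AC · EF = 246]
   → A = (-26, 11)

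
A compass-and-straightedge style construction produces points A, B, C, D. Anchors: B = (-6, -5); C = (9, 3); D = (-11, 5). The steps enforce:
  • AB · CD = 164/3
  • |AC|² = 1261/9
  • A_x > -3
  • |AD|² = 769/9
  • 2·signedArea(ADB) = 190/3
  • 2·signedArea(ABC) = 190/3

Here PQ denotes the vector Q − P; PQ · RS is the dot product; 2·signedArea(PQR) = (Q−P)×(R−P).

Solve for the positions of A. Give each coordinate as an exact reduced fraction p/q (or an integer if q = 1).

1. A_x = -8/3  [2·signedArea(ADB) = 190/3 ∩ 2·signedArea(ABC) = 190/3]
2. A_y = 1  [2·signedArea(ADB) = 190/3 ∩ 2·signedArea(ABC) = 190/3]
   → A = (-8/3, 1)

A = (-8/3, 1)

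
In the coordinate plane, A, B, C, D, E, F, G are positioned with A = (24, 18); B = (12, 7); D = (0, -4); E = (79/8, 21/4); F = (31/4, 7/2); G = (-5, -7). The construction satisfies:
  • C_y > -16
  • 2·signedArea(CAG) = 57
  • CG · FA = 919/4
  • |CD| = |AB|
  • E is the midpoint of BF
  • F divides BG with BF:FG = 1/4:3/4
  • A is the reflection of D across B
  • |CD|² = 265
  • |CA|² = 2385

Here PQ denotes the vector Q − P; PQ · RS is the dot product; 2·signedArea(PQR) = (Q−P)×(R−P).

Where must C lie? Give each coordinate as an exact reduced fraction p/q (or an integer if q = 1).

1. C_x = -12  [CG · FA = 919/4 ∩ 2·signedArea(CAG) = 57]
2. C_y = -15  [CG · FA = 919/4 ∩ 2·signedArea(CAG) = 57]
   → C = (-12, -15)

C = (-12, -15)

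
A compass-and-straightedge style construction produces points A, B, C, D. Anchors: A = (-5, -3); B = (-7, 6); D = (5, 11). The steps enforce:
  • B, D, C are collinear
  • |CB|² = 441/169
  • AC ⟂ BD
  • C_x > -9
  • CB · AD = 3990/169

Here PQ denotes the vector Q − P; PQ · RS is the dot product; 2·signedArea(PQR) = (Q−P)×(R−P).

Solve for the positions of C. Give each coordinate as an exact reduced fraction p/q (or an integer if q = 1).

1. C_x = -1435/169  [B, D, C are collinear ∩ AC ⟂ BD]
2. C_y = 909/169  [B, D, C are collinear ∩ AC ⟂ BD]
   → C = (-1435/169, 909/169)

C = (-1435/169, 909/169)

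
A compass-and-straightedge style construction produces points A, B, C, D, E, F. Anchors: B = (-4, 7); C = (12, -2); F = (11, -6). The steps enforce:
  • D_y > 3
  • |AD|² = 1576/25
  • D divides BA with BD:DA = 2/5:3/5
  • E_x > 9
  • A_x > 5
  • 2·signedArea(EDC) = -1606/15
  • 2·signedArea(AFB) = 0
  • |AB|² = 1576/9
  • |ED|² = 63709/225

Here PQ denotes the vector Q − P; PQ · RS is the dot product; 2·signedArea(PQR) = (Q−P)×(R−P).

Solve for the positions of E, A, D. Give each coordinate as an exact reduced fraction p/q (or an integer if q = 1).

1. A_x = 6  [line -13·x + -15·y + 53 = 0 ∩ |AB|² = 1576/9]
2. A_y = -5/3  [line -13·x + -15·y + 53 = 0 ∩ |AB|² = 1576/9]
   → A = (6, -5/3)
3. D_x = 0  [D divides BA with BD:DA = 2/5:3/5]
4. D_y = 53/15  [D divides BA with BD:DA = 2/5:3/5]
   → D = (0, 53/15)
5. E_x = 10  [line 83/15·x + 12·y + 194/3 = 0 ∩ |ED|² = 63709/225]
6. E_y = -10  [line 83/15·x + 12·y + 194/3 = 0 ∩ |ED|² = 63709/225]
   → E = (10, -10)

A = (6, -5/3)
D = (0, 53/15)
E = (10, -10)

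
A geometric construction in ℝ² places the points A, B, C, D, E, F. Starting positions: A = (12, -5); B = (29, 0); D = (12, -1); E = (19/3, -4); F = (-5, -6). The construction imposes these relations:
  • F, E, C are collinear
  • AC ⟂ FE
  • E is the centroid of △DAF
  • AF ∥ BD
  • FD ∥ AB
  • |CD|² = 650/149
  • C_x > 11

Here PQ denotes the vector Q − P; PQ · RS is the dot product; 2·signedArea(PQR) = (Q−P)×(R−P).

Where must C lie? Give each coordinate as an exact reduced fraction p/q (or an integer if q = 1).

C = (1737/149, -456/149)

1. C_x = 1737/149  [F, E, C are collinear ∩ AC ⟂ FE]
2. C_y = -456/149  [F, E, C are collinear ∩ AC ⟂ FE]
   → C = (1737/149, -456/149)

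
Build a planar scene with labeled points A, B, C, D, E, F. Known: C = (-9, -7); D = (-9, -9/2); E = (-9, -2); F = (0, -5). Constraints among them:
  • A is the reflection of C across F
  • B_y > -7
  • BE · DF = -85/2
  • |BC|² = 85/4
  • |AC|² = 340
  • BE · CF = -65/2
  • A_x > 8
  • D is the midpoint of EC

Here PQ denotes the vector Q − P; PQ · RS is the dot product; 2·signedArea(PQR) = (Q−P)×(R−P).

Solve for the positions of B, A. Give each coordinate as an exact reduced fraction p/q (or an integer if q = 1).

A = (9, -3)
B = (-9/2, -6)

1. B_x = -9/2  [BE · CF = -65/2 ∩ BE · DF = -85/2]
2. B_y = -6  [BE · CF = -65/2 ∩ BE · DF = -85/2]
   → B = (-9/2, -6)
3. A_x = 9  [A is the reflection of C across F]
4. A_y = -3  [A is the reflection of C across F]
   → A = (9, -3)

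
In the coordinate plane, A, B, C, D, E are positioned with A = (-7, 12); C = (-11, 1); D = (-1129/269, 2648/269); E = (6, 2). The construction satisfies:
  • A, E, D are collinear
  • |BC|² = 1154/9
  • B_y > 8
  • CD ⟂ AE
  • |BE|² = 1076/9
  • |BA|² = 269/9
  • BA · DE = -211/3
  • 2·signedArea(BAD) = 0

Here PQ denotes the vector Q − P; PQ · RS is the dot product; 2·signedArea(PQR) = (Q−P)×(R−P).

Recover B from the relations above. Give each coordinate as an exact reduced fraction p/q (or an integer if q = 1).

B = (-8/3, 26/3)

1. B_x = -8/3  [2·signedArea(BAD) = 0 ∩ BA · DE = -211/3]
2. B_y = 26/3  [2·signedArea(BAD) = 0 ∩ BA · DE = -211/3]
   → B = (-8/3, 26/3)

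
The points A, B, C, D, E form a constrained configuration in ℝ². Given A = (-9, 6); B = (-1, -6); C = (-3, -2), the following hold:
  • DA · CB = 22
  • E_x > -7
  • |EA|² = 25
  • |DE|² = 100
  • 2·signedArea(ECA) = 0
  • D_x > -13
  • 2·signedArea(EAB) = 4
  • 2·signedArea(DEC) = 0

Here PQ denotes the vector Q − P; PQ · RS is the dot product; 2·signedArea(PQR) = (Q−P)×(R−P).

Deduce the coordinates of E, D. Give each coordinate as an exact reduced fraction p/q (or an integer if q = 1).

D = (-12, 10)
E = (-6, 2)

1. E_x = -6  [2·signedArea(ECA) = 0 ∩ 2·signedArea(EAB) = 4]
2. E_y = 2  [2·signedArea(ECA) = 0 ∩ 2·signedArea(EAB) = 4]
   → E = (-6, 2)
3. D_x = -12  [2·signedArea(DEC) = 0 ∩ DA · CB = 22]
4. D_y = 10  [2·signedArea(DEC) = 0 ∩ DA · CB = 22]
   → D = (-12, 10)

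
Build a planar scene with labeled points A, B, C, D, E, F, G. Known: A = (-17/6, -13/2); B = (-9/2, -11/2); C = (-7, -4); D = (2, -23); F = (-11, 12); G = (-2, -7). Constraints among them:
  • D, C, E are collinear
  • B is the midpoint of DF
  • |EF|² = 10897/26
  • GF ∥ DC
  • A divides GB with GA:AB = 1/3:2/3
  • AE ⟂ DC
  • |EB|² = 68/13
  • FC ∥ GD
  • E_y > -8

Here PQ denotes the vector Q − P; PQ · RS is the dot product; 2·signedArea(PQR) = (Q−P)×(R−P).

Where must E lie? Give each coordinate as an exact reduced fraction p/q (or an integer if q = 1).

E = (-137/26, -199/26)

1. E_x = -137/26  [D, C, E are collinear ∩ AE ⟂ DC]
2. E_y = -199/26  [D, C, E are collinear ∩ AE ⟂ DC]
   → E = (-137/26, -199/26)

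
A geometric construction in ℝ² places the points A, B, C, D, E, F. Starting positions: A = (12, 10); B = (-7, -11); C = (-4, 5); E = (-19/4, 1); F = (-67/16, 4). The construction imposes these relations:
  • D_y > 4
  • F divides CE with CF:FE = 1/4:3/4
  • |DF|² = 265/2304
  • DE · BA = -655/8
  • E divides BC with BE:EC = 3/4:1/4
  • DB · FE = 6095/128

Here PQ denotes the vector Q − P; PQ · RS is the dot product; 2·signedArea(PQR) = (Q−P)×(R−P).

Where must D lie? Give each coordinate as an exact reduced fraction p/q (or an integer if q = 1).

1. D_x = -33/8  [DE · BA = -655/8 ∩ DB · FE = 6095/128]
2. D_y = 13/3  [DE · BA = -655/8 ∩ DB · FE = 6095/128]
   → D = (-33/8, 13/3)

D = (-33/8, 13/3)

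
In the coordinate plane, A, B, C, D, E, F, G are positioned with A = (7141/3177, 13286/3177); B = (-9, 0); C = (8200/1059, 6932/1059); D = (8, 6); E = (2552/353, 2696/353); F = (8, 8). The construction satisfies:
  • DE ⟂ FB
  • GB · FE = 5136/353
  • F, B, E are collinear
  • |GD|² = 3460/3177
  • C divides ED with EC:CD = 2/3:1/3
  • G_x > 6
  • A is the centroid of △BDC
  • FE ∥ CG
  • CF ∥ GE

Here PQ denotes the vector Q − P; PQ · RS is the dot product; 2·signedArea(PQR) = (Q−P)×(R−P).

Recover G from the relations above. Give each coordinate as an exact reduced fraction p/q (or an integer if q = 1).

G = (7384/1059, 6548/1059)

1. G_x = 7384/1059  [CF ∥ GE ∩ FE ∥ CG]
2. G_y = 6548/1059  [CF ∥ GE ∩ FE ∥ CG]
   → G = (7384/1059, 6548/1059)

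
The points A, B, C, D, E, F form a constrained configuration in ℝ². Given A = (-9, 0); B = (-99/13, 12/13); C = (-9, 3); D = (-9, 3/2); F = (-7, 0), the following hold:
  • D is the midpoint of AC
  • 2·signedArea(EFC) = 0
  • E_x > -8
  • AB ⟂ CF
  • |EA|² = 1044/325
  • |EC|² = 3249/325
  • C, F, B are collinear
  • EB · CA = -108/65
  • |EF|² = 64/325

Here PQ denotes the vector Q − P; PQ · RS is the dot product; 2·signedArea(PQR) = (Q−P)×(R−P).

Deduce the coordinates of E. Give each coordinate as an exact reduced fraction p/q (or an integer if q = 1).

E = (-471/65, 24/65)

1. E_x = -471/65  [2·signedArea(EFC) = 0 ∩ EB · CA = -108/65]
2. E_y = 24/65  [2·signedArea(EFC) = 0 ∩ EB · CA = -108/65]
   → E = (-471/65, 24/65)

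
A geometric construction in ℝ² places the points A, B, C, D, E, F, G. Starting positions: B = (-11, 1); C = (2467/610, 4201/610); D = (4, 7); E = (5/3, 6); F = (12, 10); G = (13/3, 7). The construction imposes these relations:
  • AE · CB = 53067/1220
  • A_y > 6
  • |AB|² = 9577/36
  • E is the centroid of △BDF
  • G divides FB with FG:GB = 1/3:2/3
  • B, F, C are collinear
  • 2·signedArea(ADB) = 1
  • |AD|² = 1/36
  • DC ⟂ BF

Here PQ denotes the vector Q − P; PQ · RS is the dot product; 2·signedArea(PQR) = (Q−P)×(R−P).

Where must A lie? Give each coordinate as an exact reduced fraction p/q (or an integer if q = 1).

A = (25/6, 7)

1. A_x = 25/6  [2·signedArea(ADB) = 1 ∩ AE · CB = 53067/1220]
2. A_y = 7  [2·signedArea(ADB) = 1 ∩ AE · CB = 53067/1220]
   → A = (25/6, 7)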